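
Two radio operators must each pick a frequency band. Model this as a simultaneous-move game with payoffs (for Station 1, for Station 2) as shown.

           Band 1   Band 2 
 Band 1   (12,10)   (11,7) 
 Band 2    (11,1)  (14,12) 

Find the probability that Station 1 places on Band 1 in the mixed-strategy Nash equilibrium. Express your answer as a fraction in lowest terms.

Station 1's mix p on Band 1 must make Station 2 indifferent between Band 1 and Band 2.
Station 2's payoff from Band 1: 10p + 1(1−p). From Band 2: 7p + 12(1−p).
Set equal: 3p = 11(1−p) → p = 11/14.

11/14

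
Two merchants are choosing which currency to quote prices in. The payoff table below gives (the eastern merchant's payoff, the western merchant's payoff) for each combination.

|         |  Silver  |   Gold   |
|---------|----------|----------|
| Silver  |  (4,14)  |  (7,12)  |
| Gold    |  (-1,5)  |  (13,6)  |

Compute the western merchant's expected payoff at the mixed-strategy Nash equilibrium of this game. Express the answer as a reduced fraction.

The eastern merchant mixes with probability p on Silver, chosen so the western merchant is indifferent: 14p + 5(1−p) = 12p + 6(1−p) gives p = 1/3.
The western merchant's expected payoff is 14·1/3 + 5·2/3 = 8.

8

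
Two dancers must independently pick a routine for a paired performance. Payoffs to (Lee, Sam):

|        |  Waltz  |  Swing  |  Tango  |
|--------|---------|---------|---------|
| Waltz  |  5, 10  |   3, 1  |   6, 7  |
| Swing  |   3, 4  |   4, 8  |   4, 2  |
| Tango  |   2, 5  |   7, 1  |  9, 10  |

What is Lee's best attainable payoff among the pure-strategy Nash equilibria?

Both Waltz is a pure NE (Lee: 5 ≥ 3; Sam: 10 ≥ 7). Lee gets 5.
Both Tango is a pure NE (Lee: 9 ≥ 6; Sam: 10 ≥ 5). Lee gets 9.
Every other cell has a profitable deviation for at least one player. Highest of {5, 9} is 9.

9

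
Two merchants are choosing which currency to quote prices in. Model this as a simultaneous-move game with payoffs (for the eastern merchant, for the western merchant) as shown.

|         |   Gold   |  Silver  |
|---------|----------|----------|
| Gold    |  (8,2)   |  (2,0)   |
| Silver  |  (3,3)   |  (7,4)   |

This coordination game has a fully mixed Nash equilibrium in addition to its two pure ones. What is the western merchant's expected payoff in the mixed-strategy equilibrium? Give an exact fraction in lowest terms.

8/3

The eastern merchant mixes with probability p on Gold, chosen so the western merchant is indifferent: 2p + 3(1−p) = 0p + 4(1−p) gives p = 1/3.
The western merchant's expected payoff is 2·1/3 + 3·2/3 = 8/3.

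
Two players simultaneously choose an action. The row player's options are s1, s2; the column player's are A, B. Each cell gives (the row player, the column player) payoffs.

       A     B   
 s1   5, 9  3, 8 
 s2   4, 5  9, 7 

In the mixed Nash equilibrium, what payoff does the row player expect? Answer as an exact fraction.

The column player mixes with probability q on A, chosen so the row player is indifferent: 5q + 3(1−q) = 4q + 9(1−q) gives q = 6/7.
The row player's expected payoff (from either row, since indifferent) is 5·6/7 + 3·1/7 = 33/7.

33/7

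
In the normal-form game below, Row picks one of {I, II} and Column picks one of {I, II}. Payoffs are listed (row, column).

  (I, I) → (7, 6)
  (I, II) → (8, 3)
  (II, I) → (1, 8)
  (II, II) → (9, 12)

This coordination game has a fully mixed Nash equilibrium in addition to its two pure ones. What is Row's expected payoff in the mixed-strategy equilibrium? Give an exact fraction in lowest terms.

55/7

Column mixes with probability q on I, chosen so Row is indifferent: 7q + 8(1−q) = 1q + 9(1−q) gives q = 1/7.
Row's expected payoff (from either row, since indifferent) is 7·1/7 + 8·6/7 = 55/7.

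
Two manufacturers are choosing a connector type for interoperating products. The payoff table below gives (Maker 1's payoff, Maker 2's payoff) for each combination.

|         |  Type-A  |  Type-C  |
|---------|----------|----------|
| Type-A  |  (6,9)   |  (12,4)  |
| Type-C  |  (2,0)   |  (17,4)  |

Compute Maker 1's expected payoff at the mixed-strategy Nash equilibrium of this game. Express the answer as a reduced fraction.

26/3

Maker 2 mixes with probability q on Type-A, chosen so Maker 1 is indifferent: 6q + 12(1−q) = 2q + 17(1−q) gives q = 5/9.
Maker 1's expected payoff (from either row, since indifferent) is 6·5/9 + 12·4/9 = 26/3.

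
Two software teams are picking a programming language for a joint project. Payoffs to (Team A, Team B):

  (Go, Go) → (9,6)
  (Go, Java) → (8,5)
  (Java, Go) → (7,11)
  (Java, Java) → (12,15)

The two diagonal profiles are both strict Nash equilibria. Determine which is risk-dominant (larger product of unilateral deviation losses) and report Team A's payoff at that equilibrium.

12

At both Go: Team A loses 9 − 7 = 2 by deviating; Team B loses 6 − 5 = 1. Product = 2·1 = 2.
At both Java: Team A loses 12 − 8 = 4 by deviating; Team B loses 15 − 11 = 4. Product = 4·4 = 16.
16 > 2, so both Java is risk-dominant. Team A's payoff there is 12.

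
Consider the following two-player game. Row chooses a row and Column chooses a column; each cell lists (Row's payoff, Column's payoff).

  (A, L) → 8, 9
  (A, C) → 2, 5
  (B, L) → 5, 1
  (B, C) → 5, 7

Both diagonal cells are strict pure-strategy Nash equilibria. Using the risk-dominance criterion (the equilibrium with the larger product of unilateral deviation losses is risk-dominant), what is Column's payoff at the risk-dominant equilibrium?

At (A, L): Row loses 8 − 5 = 3 by deviating; Column loses 9 − 5 = 4. Product = 3·4 = 12.
At (B, C): Row loses 5 − 2 = 3 by deviating; Column loses 7 − 1 = 6. Product = 3·6 = 18.
18 > 12, so (B, C) is risk-dominant. Column's payoff there is 7.

7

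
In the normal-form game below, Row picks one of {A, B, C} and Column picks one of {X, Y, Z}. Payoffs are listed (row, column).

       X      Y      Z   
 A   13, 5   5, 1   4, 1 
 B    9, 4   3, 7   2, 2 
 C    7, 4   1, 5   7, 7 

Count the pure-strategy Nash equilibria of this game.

(A, X): Row gets 13 (best alternative 9); Column gets 5 (best alternative 1). Neither deviates — NE.
(C, Z): Row gets 7 (best alternative 4); Column gets 7 (best alternative 5). Neither deviates — NE.
(B, Y) is not a NE: Row would switch to A (5 > 3).
No other cell survives both best-response checks, so there are 2 pure NE.

2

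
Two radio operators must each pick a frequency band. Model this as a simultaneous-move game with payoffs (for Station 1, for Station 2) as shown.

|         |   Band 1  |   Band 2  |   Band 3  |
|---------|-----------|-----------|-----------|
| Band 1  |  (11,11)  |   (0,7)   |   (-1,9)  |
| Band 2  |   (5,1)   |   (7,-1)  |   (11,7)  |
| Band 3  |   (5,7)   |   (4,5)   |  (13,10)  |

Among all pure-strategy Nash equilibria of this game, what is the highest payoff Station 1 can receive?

Both Band 1 is a pure NE (Station 1: 11 ≥ 5; Station 2: 11 ≥ 9). Station 1 gets 11.
Both Band 3 is a pure NE (Station 1: 13 ≥ 11; Station 2: 10 ≥ 7). Station 1 gets 13.
Every other cell has a profitable deviation for at least one player. Highest of {11, 13} is 13.

13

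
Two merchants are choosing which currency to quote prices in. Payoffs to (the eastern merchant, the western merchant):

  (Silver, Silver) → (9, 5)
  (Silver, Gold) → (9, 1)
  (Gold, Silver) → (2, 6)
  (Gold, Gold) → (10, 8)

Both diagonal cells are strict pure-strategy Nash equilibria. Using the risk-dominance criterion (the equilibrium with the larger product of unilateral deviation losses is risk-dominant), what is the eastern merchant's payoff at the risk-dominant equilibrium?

At both Silver: the eastern merchant loses 9 − 2 = 7 by deviating; the western merchant loses 5 − 1 = 4. Product = 7·4 = 28.
At both Gold: the eastern merchant loses 10 − 9 = 1 by deviating; the western merchant loses 8 − 6 = 2. Product = 1·2 = 2.
28 > 2, so both Silver is risk-dominant. The eastern merchant's payoff there is 9.

9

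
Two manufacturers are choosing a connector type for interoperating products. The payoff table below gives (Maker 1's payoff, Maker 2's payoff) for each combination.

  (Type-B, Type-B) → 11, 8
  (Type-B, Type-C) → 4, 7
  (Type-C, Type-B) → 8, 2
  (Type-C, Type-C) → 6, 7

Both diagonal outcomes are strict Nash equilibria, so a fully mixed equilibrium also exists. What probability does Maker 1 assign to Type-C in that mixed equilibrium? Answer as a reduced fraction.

Maker 1's mix p on Type-B must make Maker 2 indifferent between Type-B and Type-C.
Maker 2's payoff from Type-B: 8p + 2(1−p). From Type-C: 7p + 7(1−p).
Set equal: 1p = 5(1−p) → p = 5/6.
Probability on Type-C is 1 − 5/6 = 1/6.

1/6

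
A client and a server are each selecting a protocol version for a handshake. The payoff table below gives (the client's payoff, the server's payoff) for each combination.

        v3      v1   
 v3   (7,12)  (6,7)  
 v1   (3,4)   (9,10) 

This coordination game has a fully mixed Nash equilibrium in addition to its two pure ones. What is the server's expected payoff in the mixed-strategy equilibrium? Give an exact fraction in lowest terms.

The client mixes with probability p on v3, chosen so the server is indifferent: 12p + 4(1−p) = 7p + 10(1−p) gives p = 6/11.
The server's expected payoff is 12·6/11 + 4·5/11 = 92/11.

92/11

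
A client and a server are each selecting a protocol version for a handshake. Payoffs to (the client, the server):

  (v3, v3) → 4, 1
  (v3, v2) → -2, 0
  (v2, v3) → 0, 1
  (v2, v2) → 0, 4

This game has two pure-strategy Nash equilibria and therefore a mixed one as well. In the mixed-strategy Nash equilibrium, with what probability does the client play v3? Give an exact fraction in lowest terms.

3/4

The client's mix p on v3 must make the server indifferent between v3 and v2.
The server's payoff from v3: 1p + 1(1−p). From v2: 0p + 4(1−p).
Set equal: 1p = 3(1−p) → p = 3/4.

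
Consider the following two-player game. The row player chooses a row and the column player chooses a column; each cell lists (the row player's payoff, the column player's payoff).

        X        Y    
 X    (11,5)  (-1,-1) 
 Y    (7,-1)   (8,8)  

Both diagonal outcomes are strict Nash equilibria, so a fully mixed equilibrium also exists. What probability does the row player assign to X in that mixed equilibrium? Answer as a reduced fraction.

The row player's mix p on X must make the column player indifferent between X and Y.
The column player's payoff from X: 5p + (-1)(1−p). From Y: (-1)p + 8(1−p).
Set equal: 6p = 9(1−p) → p = 9/15 = 3/5.

3/5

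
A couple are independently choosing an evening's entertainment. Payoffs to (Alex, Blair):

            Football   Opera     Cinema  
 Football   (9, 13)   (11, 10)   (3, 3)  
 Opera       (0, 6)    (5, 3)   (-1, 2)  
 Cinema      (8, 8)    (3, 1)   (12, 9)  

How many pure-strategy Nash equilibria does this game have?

2

Both Football: Alex gets 9 (best alternative 8); Blair gets 13 (best alternative 10). Neither deviates — NE.
Both Cinema: Alex gets 12 (best alternative 3); Blair gets 9 (best alternative 8). Neither deviates — NE.
Both Opera is not a NE: Alex would switch to Football (11 > 5).
No other cell survives both best-response checks, so there are 2 pure NE.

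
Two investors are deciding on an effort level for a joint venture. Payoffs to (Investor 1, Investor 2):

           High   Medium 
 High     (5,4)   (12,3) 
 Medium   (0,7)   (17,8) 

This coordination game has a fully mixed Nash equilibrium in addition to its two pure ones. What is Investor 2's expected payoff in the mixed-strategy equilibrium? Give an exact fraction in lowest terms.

Investor 1 mixes with probability p on High, chosen so Investor 2 is indifferent: 4p + 7(1−p) = 3p + 8(1−p) gives p = 1/2.
Investor 2's expected payoff is 4·1/2 + 7·1/2 = 11/2.

11/2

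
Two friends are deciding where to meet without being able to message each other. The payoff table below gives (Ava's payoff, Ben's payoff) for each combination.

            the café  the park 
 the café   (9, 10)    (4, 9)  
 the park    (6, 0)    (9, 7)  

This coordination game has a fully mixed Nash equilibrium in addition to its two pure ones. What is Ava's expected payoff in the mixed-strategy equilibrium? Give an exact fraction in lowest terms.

57/8

Ben mixes with probability q on the café, chosen so Ava is indifferent: 9q + 4(1−q) = 6q + 9(1−q) gives q = 5/8.
Ava's expected payoff (from either row, since indifferent) is 9·5/8 + 4·3/8 = 57/8.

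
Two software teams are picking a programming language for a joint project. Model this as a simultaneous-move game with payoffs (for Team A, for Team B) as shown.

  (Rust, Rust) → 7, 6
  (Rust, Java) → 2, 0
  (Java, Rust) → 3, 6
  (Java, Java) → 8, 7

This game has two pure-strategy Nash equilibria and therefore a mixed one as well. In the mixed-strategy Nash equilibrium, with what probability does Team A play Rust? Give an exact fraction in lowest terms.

Team A's mix p on Rust must make Team B indifferent between Rust and Java.
Team B's payoff from Rust: 6p + 6(1−p). From Java: 0p + 7(1−p).
Set equal: 6p = 1(1−p) → p = 1/7.

1/7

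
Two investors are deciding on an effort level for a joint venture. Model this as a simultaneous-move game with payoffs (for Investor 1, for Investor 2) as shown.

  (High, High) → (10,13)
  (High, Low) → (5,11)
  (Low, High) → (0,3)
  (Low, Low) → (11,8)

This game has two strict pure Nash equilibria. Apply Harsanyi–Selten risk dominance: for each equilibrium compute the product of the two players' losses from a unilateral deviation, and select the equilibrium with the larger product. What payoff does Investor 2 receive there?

8

At both High: Investor 1 loses 10 − 0 = 10 by deviating; Investor 2 loses 13 − 11 = 2. Product = 10·2 = 20.
At both Low: Investor 1 loses 11 − 5 = 6 by deviating; Investor 2 loses 8 − 3 = 5. Product = 6·5 = 30.
30 > 20, so both Low is risk-dominant. Investor 2's payoff there is 8.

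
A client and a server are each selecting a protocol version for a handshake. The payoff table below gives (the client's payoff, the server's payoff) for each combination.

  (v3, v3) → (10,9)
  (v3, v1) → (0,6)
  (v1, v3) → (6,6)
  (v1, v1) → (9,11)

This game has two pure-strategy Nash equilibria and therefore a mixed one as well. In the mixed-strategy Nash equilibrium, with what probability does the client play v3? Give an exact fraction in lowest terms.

5/8

The client's mix p on v3 must make the server indifferent between v3 and v1.
The server's payoff from v3: 9p + 6(1−p). From v1: 6p + 11(1−p).
Set equal: 3p = 5(1−p) → p = 5/8.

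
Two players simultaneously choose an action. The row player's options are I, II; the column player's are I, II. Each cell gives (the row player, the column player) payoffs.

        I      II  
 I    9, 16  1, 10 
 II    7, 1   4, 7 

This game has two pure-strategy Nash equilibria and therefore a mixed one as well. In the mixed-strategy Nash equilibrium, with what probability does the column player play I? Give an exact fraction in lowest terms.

3/5

The column player's mix q on I must make the row player indifferent between I and II.
The row player's payoff from I: 9q + 1(1−q). From II: 7q + 4(1−q).
Set equal: 2q = 3(1−q) → q = 3/5.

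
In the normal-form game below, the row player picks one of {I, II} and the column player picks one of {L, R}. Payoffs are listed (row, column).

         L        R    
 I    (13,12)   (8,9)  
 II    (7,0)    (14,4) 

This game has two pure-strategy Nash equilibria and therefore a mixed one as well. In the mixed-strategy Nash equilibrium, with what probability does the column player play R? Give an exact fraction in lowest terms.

The column player's mix q on L must make the row player indifferent between I and II.
The row player's payoff from I: 13q + 8(1−q). From II: 7q + 14(1−q).
Set equal: 6q = 6(1−q) → q = 6/12 = 1/2.
Probability on R is 1 − 1/2 = 1/2.

1/2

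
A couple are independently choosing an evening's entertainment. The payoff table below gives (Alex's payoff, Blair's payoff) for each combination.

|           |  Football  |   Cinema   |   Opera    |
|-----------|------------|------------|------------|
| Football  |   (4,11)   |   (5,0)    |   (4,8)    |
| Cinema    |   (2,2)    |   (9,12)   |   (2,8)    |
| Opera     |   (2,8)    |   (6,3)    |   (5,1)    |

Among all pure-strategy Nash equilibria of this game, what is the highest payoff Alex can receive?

Both Football is a pure NE (Alex: 4 ≥ 2; Blair: 11 ≥ 8). Alex gets 4.
Both Cinema is a pure NE (Alex: 9 ≥ 6; Blair: 12 ≥ 8). Alex gets 9.
Every other cell has a profitable deviation for at least one player. Highest of {4, 9} is 9.

9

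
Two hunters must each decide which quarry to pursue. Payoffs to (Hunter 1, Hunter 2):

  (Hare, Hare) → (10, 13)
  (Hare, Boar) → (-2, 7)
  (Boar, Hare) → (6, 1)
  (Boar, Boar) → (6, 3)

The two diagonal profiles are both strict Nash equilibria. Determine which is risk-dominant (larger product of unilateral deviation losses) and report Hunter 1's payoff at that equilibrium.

10

At both Hare: Hunter 1 loses 10 − 6 = 4 by deviating; Hunter 2 loses 13 − 7 = 6. Product = 4·6 = 24.
At both Boar: Hunter 1 loses 6 − (-2) = 8 by deviating; Hunter 2 loses 3 − 1 = 2. Product = 8·2 = 16.
24 > 16, so both Hare is risk-dominant. Hunter 1's payoff there is 10.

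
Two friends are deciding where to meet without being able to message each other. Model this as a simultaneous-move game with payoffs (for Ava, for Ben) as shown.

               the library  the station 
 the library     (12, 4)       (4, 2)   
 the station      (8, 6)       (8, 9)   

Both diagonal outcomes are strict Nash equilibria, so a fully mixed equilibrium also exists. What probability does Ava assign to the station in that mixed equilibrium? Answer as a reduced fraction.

Ava's mix p on the library must make Ben indifferent between the library and the station.
Ben's payoff from the library: 4p + 6(1−p). From the station: 2p + 9(1−p).
Set equal: 2p = 3(1−p) → p = 3/5.
Probability on the station is 1 − 3/5 = 2/5.

2/5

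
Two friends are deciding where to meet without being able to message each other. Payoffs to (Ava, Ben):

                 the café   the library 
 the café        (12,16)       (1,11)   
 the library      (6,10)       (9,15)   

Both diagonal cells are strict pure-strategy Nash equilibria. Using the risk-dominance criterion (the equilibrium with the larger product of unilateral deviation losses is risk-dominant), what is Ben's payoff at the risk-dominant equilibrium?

At both the café: Ava loses 12 − 6 = 6 by deviating; Ben loses 16 − 11 = 5. Product = 6·5 = 30.
At both the library: Ava loses 9 − 1 = 8 by deviating; Ben loses 15 − 10 = 5. Product = 8·5 = 40.
40 > 30, so both the library is risk-dominant. Ben's payoff there is 15.

15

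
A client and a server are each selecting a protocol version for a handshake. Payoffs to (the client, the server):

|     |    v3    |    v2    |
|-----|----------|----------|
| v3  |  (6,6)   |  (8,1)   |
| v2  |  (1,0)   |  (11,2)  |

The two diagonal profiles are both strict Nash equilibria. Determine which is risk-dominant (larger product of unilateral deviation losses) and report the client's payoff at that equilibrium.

At both v3: the client loses 6 − 1 = 5 by deviating; the server loses 6 − 1 = 5. Product = 5·5 = 25.
At both v2: the client loses 11 − 8 = 3 by deviating; the server loses 2 − 0 = 2. Product = 3·2 = 6.
25 > 6, so both v3 is risk-dominant. The client's payoff there is 6.

6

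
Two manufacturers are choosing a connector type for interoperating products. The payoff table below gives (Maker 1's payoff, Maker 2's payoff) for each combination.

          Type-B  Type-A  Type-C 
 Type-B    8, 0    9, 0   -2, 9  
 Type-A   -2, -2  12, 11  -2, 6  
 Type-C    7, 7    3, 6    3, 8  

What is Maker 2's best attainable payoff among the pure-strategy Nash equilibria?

11

Both Type-A is a pure NE (Maker 1: 12 ≥ 9; Maker 2: 11 ≥ 6). Maker 2 gets 11.
Both Type-C is a pure NE (Maker 1: 3 ≥ -2; Maker 2: 8 ≥ 7). Maker 2 gets 8.
Every other cell has a profitable deviation for at least one player. Highest of {11, 8} is 11.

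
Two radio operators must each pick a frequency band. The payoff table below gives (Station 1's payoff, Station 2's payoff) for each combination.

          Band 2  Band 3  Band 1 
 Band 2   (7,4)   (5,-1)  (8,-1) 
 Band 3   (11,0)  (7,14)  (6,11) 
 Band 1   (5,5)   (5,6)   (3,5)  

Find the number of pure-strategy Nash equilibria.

1

Both Band 3: Station 1 gets 7 (best alternative 5); Station 2 gets 14 (best alternative 11). Neither deviates — NE.
Both Band 2 is not a NE: Station 1 would switch to Band 3 (11 > 7).
No other cell survives both best-response checks, so there is 1 pure NE.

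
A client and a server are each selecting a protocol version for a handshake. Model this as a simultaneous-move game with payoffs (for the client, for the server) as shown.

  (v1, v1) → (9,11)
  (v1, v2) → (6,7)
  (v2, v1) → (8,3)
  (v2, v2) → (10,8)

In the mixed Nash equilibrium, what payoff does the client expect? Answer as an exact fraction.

The server mixes with probability q on v1, chosen so the client is indifferent: 9q + 6(1−q) = 8q + 10(1−q) gives q = 4/5.
The client's expected payoff (from either row, since indifferent) is 9·4/5 + 6·1/5 = 42/5.

42/5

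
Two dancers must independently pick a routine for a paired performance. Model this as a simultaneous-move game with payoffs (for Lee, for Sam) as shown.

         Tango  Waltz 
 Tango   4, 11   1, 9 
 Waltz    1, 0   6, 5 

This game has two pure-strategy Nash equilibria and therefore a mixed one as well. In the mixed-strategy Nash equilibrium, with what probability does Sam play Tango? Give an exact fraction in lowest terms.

Sam's mix q on Tango must make Lee indifferent between Tango and Waltz.
Lee's payoff from Tango: 4q + 1(1−q). From Waltz: 1q + 6(1−q).
Set equal: 3q = 5(1−q) → q = 5/8.

5/8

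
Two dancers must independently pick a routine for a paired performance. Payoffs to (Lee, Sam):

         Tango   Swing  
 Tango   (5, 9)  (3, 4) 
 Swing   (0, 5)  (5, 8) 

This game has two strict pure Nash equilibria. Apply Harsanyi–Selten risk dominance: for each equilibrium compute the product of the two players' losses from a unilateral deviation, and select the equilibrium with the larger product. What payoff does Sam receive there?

9

At both Tango: Lee loses 5 − 0 = 5 by deviating; Sam loses 9 − 4 = 5. Product = 5·5 = 25.
At both Swing: Lee loses 5 − 3 = 2 by deviating; Sam loses 8 − 5 = 3. Product = 2·3 = 6.
25 > 6, so both Tango is risk-dominant. Sam's payoff there is 9.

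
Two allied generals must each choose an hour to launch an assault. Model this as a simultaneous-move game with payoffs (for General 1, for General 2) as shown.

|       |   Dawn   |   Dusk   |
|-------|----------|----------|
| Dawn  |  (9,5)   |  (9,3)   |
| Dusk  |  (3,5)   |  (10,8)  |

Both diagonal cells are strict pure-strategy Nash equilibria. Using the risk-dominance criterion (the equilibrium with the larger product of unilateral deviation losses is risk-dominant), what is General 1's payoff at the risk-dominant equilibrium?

9

At both Dawn: General 1 loses 9 − 3 = 6 by deviating; General 2 loses 5 − 3 = 2. Product = 6·2 = 12.
At both Dusk: General 1 loses 10 − 9 = 1 by deviating; General 2 loses 8 − 5 = 3. Product = 1·3 = 3.
12 > 3, so both Dawn is risk-dominant. General 1's payoff there is 9.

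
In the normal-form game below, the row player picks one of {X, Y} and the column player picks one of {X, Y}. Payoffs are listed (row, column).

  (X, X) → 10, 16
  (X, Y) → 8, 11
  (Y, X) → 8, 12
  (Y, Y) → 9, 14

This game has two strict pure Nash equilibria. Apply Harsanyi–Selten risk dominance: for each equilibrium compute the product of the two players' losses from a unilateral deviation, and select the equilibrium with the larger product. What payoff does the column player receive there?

At both X: the row player loses 10 − 8 = 2 by deviating; the column player loses 16 − 11 = 5. Product = 2·5 = 10.
At both Y: the row player loses 9 − 8 = 1 by deviating; the column player loses 14 − 12 = 2. Product = 1·2 = 2.
10 > 2, so both X is risk-dominant. The column player's payoff there is 16.

16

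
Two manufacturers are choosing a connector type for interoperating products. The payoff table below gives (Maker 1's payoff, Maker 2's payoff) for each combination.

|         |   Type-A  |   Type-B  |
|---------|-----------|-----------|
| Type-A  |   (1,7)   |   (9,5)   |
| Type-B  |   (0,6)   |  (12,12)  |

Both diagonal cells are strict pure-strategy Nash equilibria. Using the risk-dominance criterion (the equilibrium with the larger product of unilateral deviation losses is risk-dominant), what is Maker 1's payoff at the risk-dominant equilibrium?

At both Type-A: Maker 1 loses 1 − 0 = 1 by deviating; Maker 2 loses 7 − 5 = 2. Product = 1·2 = 2.
At both Type-B: Maker 1 loses 12 − 9 = 3 by deviating; Maker 2 loses 12 − 6 = 6. Product = 3·6 = 18.
18 > 2, so both Type-B is risk-dominant. Maker 1's payoff there is 12.

12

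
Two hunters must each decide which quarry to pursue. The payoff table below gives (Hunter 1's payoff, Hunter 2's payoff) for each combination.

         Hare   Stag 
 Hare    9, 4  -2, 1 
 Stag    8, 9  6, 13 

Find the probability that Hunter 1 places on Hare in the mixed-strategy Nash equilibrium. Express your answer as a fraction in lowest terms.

4/7

Hunter 1's mix p on Hare must make Hunter 2 indifferent between Hare and Stag.
Hunter 2's payoff from Hare: 4p + 9(1−p). From Stag: 1p + 13(1−p).
Set equal: 3p = 4(1−p) → p = 4/7.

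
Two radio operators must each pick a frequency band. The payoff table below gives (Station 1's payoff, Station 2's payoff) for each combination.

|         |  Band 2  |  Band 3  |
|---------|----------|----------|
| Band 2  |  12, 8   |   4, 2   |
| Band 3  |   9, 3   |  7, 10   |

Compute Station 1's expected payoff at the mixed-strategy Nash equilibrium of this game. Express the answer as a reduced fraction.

Station 2 mixes with probability q on Band 2, chosen so Station 1 is indifferent: 12q + 4(1−q) = 9q + 7(1−q) gives q = 1/2.
Station 1's expected payoff (from either row, since indifferent) is 12·1/2 + 4·1/2 = 8.

8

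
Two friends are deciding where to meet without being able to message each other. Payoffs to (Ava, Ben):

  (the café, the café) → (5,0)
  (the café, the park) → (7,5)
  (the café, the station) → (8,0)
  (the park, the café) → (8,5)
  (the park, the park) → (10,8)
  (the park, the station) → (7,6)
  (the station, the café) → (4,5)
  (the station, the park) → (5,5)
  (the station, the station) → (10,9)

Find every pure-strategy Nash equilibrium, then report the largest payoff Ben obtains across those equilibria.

Both the park is a pure NE (Ava: 10 ≥ 7; Ben: 8 ≥ 6). Ben gets 8.
Both the station is a pure NE (Ava: 10 ≥ 8; Ben: 9 ≥ 5). Ben gets 9.
Every other cell has a profitable deviation for at least one player. Highest of {8, 9} is 9.

9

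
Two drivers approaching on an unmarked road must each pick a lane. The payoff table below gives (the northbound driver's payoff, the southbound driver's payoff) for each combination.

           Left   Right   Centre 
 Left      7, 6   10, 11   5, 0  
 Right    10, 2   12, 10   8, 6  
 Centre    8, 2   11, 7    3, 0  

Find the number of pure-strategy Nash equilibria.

1

Both Right: the northbound driver gets 12 (best alternative 11); the southbound driver gets 10 (best alternative 6). Neither deviates — NE.
Both Centre is not a NE: the northbound driver would switch to Right (8 > 3).
No other cell survives both best-response checks, so there is 1 pure NE.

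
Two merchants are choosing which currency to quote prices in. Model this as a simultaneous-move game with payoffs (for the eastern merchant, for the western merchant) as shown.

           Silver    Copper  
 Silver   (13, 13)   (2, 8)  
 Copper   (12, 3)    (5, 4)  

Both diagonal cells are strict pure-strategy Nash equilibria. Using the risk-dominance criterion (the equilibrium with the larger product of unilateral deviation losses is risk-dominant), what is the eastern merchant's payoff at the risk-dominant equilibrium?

13

At both Silver: the eastern merchant loses 13 − 12 = 1 by deviating; the western merchant loses 13 − 8 = 5. Product = 1·5 = 5.
At both Copper: the eastern merchant loses 5 − 2 = 3 by deviating; the western merchant loses 4 − 3 = 1. Product = 3·1 = 3.
5 > 3, so both Silver is risk-dominant. The eastern merchant's payoff there is 13.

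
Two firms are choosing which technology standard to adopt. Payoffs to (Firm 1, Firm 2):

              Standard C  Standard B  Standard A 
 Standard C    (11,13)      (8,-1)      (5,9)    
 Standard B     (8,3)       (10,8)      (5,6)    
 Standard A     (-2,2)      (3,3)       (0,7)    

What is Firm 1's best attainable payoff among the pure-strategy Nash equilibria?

11

Both Standard C is a pure NE (Firm 1: 11 ≥ 8; Firm 2: 13 ≥ 9). Firm 1 gets 11.
Both Standard B is a pure NE (Firm 1: 10 ≥ 8; Firm 2: 8 ≥ 6). Firm 1 gets 10.
Every other cell has a profitable deviation for at least one player. Highest of {11, 10} is 11.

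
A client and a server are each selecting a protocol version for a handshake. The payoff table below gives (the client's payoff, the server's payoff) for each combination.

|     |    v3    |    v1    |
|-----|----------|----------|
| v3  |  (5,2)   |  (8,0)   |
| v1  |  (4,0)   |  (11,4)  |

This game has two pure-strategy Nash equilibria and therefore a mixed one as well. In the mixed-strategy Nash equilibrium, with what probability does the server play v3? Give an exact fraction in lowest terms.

The server's mix q on v3 must make the client indifferent between v3 and v1.
The client's payoff from v3: 5q + 8(1−q). From v1: 4q + 11(1−q).
Set equal: 1q = 3(1−q) → q = 3/4.

3/4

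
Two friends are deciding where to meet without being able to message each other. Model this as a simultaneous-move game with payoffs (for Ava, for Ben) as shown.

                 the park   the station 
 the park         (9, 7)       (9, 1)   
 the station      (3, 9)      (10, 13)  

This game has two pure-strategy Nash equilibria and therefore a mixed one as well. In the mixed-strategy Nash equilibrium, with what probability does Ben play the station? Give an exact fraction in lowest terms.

6/7

Ben's mix q on the park must make Ava indifferent between the park and the station.
Ava's payoff from the park: 9q + 9(1−q). From the station: 3q + 10(1−q).
Set equal: 6q = 1(1−q) → q = 1/7.
Probability on the station is 1 − 1/7 = 6/7.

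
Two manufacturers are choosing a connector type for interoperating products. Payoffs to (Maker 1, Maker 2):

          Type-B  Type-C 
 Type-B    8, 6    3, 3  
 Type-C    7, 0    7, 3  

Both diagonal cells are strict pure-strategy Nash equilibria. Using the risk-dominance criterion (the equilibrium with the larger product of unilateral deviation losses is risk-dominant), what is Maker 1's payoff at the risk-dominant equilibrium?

7

At both Type-B: Maker 1 loses 8 − 7 = 1 by deviating; Maker 2 loses 6 − 3 = 3. Product = 1·3 = 3.
At both Type-C: Maker 1 loses 7 − 3 = 4 by deviating; Maker 2 loses 3 − 0 = 3. Product = 4·3 = 12.
12 > 3, so both Type-C is risk-dominant. Maker 1's payoff there is 7.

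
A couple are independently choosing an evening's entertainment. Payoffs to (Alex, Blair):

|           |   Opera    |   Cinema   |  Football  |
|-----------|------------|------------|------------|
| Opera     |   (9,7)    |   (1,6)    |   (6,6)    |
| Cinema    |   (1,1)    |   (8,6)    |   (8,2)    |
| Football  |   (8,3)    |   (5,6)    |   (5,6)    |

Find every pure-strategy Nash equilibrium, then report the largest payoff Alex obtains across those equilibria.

9

Both Opera is a pure NE (Alex: 9 ≥ 8; Blair: 7 ≥ 6). Alex gets 9.
Both Cinema is a pure NE (Alex: 8 ≥ 5; Blair: 6 ≥ 2). Alex gets 8.
Every other cell has a profitable deviation for at least one player. Highest of {9, 8} is 9.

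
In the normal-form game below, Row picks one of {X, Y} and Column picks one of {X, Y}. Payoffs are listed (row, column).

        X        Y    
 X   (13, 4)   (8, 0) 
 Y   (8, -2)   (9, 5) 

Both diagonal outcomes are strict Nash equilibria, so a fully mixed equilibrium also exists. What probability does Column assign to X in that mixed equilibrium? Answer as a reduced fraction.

Column's mix q on X must make Row indifferent between X and Y.
Row's payoff from X: 13q + 8(1−q). From Y: 8q + 9(1−q).
Set equal: 5q = 1(1−q) → q = 1/6.

1/6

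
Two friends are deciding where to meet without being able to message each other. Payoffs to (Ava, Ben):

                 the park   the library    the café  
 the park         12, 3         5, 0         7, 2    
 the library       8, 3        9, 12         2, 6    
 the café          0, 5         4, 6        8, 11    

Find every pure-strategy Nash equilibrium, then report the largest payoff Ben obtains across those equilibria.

12

Both the park is a pure NE (Ava: 12 ≥ 8; Ben: 3 ≥ 2). Ben gets 3.
Both the library is a pure NE (Ava: 9 ≥ 5; Ben: 12 ≥ 6). Ben gets 12.
Both the café is a pure NE (Ava: 8 ≥ 7; Ben: 11 ≥ 6). Ben gets 11.
Every other cell has a profitable deviation for at least one player. Highest of {3, 12, 11} is 12.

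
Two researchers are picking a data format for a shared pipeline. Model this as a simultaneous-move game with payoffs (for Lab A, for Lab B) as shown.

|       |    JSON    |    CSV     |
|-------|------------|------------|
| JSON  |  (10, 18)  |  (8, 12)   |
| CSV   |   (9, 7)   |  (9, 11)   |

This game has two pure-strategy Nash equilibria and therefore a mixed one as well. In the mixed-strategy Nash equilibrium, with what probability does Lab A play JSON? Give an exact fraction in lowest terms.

2/5

Lab A's mix p on JSON must make Lab B indifferent between JSON and CSV.
Lab B's payoff from JSON: 18p + 7(1−p). From CSV: 12p + 11(1−p).
Set equal: 6p = 4(1−p) → p = 4/10 = 2/5.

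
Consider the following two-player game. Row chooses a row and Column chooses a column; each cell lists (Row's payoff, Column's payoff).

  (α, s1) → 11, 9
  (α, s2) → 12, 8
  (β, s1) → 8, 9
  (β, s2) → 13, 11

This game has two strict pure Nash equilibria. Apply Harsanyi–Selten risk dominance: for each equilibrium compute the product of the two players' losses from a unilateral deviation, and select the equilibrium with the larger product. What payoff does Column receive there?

9

At (α, s1): Row loses 11 − 8 = 3 by deviating; Column loses 9 − 8 = 1. Product = 3·1 = 3.
At (β, s2): Row loses 13 − 12 = 1 by deviating; Column loses 11 − 9 = 2. Product = 1·2 = 2.
3 > 2, so (α, s1) is risk-dominant. Column's payoff there is 9.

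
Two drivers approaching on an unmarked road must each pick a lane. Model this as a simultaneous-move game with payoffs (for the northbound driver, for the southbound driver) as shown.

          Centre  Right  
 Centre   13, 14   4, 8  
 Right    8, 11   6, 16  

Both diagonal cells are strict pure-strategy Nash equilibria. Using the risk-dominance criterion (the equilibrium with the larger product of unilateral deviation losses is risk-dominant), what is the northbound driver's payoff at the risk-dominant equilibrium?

13

At both Centre: the northbound driver loses 13 − 8 = 5 by deviating; the southbound driver loses 14 − 8 = 6. Product = 5·6 = 30.
At both Right: the northbound driver loses 6 − 4 = 2 by deviating; the southbound driver loses 16 − 11 = 5. Product = 2·5 = 10.
30 > 10, so both Centre is risk-dominant. The northbound driver's payoff there is 13.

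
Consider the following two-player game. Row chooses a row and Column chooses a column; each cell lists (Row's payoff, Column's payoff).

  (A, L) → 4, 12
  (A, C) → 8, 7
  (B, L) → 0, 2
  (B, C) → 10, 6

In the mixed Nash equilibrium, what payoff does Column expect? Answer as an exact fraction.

Row mixes with probability p on A, chosen so Column is indifferent: 12p + 2(1−p) = 7p + 6(1−p) gives p = 4/9.
Column's expected payoff is 12·4/9 + 2·5/9 = 58/9.

58/9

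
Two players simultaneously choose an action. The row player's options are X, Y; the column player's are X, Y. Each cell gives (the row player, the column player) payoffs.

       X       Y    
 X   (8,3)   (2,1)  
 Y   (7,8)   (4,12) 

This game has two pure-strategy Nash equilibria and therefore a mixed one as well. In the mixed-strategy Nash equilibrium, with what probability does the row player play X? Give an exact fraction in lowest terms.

2/3

The row player's mix p on X must make the column player indifferent between X and Y.
The column player's payoff from X: 3p + 8(1−p). From Y: 1p + 12(1−p).
Set equal: 2p = 4(1−p) → p = 4/6 = 2/3.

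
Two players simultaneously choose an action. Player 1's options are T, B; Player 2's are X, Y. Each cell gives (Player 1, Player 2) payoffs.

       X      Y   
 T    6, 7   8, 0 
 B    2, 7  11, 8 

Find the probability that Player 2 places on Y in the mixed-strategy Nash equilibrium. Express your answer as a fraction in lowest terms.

4/7

Player 2's mix q on X must make Player 1 indifferent between T and B.
Player 1's payoff from T: 6q + 8(1−q). From B: 2q + 11(1−q).
Set equal: 4q = 3(1−q) → q = 3/7.
Probability on Y is 1 − 3/7 = 4/7.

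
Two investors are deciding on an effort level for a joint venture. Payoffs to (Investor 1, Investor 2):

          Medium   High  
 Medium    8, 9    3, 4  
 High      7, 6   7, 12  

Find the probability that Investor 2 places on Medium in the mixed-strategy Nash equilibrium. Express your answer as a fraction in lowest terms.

Investor 2's mix q on Medium must make Investor 1 indifferent between Medium and High.
Investor 1's payoff from Medium: 8q + 3(1−q). From High: 7q + 7(1−q).
Set equal: 1q = 4(1−q) → q = 4/5.

4/5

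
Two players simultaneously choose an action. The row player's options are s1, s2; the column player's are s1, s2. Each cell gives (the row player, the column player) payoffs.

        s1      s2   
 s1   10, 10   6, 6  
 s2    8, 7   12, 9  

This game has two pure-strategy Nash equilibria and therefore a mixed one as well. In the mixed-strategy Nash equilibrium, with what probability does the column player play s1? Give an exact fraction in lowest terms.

The column player's mix q on s1 must make the row player indifferent between s1 and s2.
The row player's payoff from s1: 10q + 6(1−q). From s2: 8q + 12(1−q).
Set equal: 2q = 6(1−q) → q = 6/8 = 3/4.

3/4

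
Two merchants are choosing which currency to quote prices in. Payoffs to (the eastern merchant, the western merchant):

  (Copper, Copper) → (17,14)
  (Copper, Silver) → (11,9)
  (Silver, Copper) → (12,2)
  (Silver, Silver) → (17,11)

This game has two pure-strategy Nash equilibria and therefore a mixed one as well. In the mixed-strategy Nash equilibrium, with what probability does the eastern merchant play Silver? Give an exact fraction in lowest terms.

5/14

The eastern merchant's mix p on Copper must make the western merchant indifferent between Copper and Silver.
The western merchant's payoff from Copper: 14p + 2(1−p). From Silver: 9p + 11(1−p).
Set equal: 5p = 9(1−p) → p = 9/14.
Probability on Silver is 1 − 9/14 = 5/14.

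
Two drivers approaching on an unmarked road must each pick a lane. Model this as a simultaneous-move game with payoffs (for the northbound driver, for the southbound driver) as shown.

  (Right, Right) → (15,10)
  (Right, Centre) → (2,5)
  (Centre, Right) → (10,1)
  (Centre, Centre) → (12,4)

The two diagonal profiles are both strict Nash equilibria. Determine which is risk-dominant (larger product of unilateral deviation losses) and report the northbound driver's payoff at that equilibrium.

At both Right: the northbound driver loses 15 − 10 = 5 by deviating; the southbound driver loses 10 − 5 = 5. Product = 5·5 = 25.
At both Centre: the northbound driver loses 12 − 2 = 10 by deviating; the southbound driver loses 4 − 1 = 3. Product = 10·3 = 30.
30 > 25, so both Centre is risk-dominant. The northbound driver's payoff there is 12.

12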